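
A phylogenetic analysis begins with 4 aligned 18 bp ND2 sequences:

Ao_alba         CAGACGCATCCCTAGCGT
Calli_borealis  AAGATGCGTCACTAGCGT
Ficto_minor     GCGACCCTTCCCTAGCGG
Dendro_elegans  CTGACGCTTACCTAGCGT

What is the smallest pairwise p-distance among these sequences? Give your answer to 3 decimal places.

Pairwise Hamming distances:
  Ao_alba vs Calli_borealis: 4
  Ao_alba vs Ficto_minor: 5
  Ao_alba vs Dendro_elegans: 3
  Calli_borealis vs Ficto_minor: 7
  Calli_borealis vs Dendro_elegans: 6
  Ficto_minor vs Dendro_elegans: 5
The smallest is 3 mismatches, between Ao_alba and Dendro_elegans; p = 3/18 = 0.167.

0.167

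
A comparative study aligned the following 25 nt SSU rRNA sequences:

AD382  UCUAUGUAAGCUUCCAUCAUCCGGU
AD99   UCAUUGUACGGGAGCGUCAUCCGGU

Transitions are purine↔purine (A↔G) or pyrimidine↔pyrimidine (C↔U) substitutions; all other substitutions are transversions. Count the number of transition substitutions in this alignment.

Mismatches occur at site 3 (U/A, transversion), site 4 (A/U, transversion), site 9 (A/C, transversion), site 11 (C/G, transversion), site 12 (U/G, transversion), site 13 (U/A, transversion), site 14 (C/G, transversion), site 16 (A/G, transition).
Of the 8 differences, 1 transition and 7 transversions, so the answer is 1.

1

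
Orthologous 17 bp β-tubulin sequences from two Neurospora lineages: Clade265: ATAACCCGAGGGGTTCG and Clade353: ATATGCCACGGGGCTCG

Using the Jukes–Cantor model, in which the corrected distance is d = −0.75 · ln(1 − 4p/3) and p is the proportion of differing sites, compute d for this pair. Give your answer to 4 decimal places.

The sequences differ at positions 4 (A/T), 5 (C/G), 8 (G/A), 9 (A/C), 14 (T/C).
p = 5/17 = 0.294118.
d = −0.75 · ln(1 − (4/3)·0.294118) = −0.75 · ln(0.607843) = −0.75 · (-0.497839) = 0.3734.

0.3734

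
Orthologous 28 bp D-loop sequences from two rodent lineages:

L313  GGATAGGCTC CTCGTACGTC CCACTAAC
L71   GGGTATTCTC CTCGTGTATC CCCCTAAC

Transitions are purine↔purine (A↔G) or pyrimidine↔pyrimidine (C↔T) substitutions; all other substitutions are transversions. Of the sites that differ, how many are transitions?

4

Mismatches occur at site 3 (A→G, transition), site 6 (G→T, transversion), site 7 (G→T, transversion), site 16 (A→G, transition), site 17 (C→T, transition), site 18 (G→A, transition), site 23 (A→C, transversion).
Of the 7 differences, 4 transitions and 3 transversions, so the answer is 4.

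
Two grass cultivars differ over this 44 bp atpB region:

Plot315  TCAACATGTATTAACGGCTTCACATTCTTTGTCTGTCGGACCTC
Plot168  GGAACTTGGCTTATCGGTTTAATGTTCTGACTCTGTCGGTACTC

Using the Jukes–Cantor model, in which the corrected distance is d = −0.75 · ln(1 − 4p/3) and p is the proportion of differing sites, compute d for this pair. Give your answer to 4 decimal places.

Mismatches occur at site 1 (T/G), site 2 (C/G), site 6 (A/T), site 9 (T/G), site 10 (A/C), site 14 (A/T), site 18 (C/T), site 21 (C/A), site 23 (C/T), site 24 (A/G), site 29 (T/G), site 30 (T/A), site 31 (G/C), site 40 (A/T), site 41 (C/A).
p = 15/44 = 0.340909.
d = −0.75 · ln(1 − (4/3)·0.340909) = −0.75 · ln(0.545455) = −0.75 · (-0.606135) = 0.4546.

0.4546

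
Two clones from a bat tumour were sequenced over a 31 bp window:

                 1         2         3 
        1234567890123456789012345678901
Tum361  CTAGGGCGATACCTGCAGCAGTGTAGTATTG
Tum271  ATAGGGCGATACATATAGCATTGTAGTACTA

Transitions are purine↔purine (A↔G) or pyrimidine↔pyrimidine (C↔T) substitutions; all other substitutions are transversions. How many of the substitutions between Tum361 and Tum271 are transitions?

Differing sites — 1:C/A (Tv); 13:C/A (Tv); 15:G/A (Ti); 16:C/T (Ti); 21:G/T (Tv); 29:T/C (Ti); 31:G/A (Ti).
Of the 7 differences, 4 transitions and 3 transversions, so the answer is 4.

4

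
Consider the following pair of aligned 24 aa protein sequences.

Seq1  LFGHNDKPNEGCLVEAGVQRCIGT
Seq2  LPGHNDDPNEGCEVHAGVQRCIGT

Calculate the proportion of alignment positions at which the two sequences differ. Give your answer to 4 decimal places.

The sequences differ at positions 2 (F/P), 7 (K/D), 13 (L/E), 15 (E/H).
There are 4 differences over 24 sites, so p = 4/24 = 0.1667.

0.1667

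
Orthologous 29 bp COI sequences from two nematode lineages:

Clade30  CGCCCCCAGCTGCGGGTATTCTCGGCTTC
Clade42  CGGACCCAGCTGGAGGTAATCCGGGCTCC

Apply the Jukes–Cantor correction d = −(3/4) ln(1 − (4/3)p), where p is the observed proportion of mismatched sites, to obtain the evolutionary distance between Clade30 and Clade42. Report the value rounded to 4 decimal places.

The sequences differ at positions 3 (C/G), 4 (C/A), 13 (C/G), 14 (G/A), 19 (T/A), 22 (T/C), 23 (C/G), 28 (T/C).
p = 8/29 = 0.275862.
d = −0.75 · ln(1 − (4/3)·0.275862) = −0.75 · ln(0.632184) = −0.75 · (-0.458575) = 0.3439.

0.3439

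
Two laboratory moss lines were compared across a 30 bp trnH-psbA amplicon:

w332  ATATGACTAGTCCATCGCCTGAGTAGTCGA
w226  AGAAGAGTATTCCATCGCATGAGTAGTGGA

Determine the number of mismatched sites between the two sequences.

6

The sequences differ at positions 2 (T/G), 4 (T/A), 7 (C/G), 10 (G/T), 19 (C/A), 28 (C/G).
That gives 6 mismatches out of 30 aligned sites, so the Hamming distance is 6.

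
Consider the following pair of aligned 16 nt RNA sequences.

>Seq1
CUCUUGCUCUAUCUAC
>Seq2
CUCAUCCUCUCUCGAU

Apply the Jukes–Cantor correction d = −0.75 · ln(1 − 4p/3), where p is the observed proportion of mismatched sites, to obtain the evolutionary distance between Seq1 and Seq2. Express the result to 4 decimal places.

0.4042

Mismatches occur at site 4 (U→A), site 6 (G→C), site 11 (A→C), site 14 (U→G), site 16 (C→U).
p = 5/16 = 0.312500.
d = −0.75 · ln(1 − (4/3)·0.312500) = −0.75 · ln(0.583333) = −0.75 · (-0.538997) = 0.4042.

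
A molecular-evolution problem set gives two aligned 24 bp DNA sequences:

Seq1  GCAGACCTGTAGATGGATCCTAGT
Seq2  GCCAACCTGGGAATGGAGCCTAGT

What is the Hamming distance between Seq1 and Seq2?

Mismatches occur at site 3 (A↔C), site 4 (G↔A), site 10 (T↔G), site 11 (A↔G), site 12 (G↔A), site 18 (T↔G).
That gives 6 mismatches out of 24 aligned sites, so the Hamming distance is 6.

6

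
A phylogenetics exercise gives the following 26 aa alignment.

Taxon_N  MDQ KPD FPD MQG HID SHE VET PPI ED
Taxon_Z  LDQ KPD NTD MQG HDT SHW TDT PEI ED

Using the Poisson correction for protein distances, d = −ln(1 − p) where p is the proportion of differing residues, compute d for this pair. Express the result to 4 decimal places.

Differing sites — 1:M/L; 7:F/N; 8:P/T; 14:I/D; 15:D/T; 18:E/W; 19:V/T; 20:E/D; 23:P/E.
p = 9/26 = 0.346154.
d = −ln(1 − 0.346154) = −ln(0.653846) = 0.4249.

0.4249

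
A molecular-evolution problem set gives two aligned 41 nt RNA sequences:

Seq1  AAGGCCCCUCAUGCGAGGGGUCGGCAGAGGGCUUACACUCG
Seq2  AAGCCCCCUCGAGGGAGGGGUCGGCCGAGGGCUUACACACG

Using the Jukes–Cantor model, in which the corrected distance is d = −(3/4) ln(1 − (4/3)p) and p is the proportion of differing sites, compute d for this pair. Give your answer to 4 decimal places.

0.1628

The sequences differ at positions 4 (G/C), 11 (A/G), 12 (U/A), 14 (C/G), 26 (A/C), 39 (U/A).
p = 6/41 = 0.146341.
d = −0.75 · ln(1 − (4/3)·0.146341) = −0.75 · ln(0.804879) = −0.75 · (-0.217063) = 0.1628.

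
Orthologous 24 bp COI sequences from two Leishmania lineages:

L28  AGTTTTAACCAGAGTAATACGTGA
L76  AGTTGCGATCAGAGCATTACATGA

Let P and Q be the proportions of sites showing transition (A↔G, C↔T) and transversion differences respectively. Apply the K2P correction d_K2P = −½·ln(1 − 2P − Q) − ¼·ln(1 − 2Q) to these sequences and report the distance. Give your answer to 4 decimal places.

0.3922

Differing sites — 5:T/G (Tv); 6:T/C (Ti); 7:A/G (Ti); 9:C/T (Ti); 15:T/C (Ti); 17:A/T (Tv); 21:G/A (Ti).
Of the 7 differences, 5 transitions and 2 transversions over 24 sites: P = 5/24 = 0.208333, Q = 2/24 = 0.083333.
d = −0.5·ln(0.500001) − 0.25·ln(0.833334) = −0.5·(-0.693145) − 0.25·(-0.182321) = 0.3922.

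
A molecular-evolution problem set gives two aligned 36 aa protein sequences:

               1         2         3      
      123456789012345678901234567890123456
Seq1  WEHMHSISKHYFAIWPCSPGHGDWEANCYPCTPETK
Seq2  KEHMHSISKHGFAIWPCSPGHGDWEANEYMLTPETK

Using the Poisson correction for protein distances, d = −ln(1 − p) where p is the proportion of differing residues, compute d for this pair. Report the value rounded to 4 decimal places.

0.1495

Mismatches occur at site 1 (W/K), site 11 (Y/G), site 28 (C/E), site 30 (P/M), site 31 (C/L).
p = 5/36 = 0.138889.
d = −ln(1 − 0.138889) = −ln(0.861111) = 0.1495.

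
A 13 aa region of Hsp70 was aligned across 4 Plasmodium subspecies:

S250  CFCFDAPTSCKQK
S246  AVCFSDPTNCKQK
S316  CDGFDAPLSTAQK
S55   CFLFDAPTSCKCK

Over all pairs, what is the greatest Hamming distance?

9

Pairwise Hamming distances:
  S250 vs S246: 5
  S250 vs S316: 5
  S250 vs S55: 2
  S246 vs S316: 9
  S246 vs S55: 7
  S316 vs S55: 6
The largest is 9, between S246 and S316.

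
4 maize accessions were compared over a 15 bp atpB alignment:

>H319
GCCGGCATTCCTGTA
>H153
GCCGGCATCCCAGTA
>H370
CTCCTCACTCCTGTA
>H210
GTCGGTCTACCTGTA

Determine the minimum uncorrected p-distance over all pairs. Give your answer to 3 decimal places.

Pairwise Hamming distances:
  H319 vs H153: 2
  H319 vs H370: 5
  H319 vs H210: 4
  H153 vs H370: 7
  H153 vs H210: 5
  H370 vs H210: 7
The smallest is 2 mismatches, between H319 and H153; p = 2/15 = 0.133.

0.133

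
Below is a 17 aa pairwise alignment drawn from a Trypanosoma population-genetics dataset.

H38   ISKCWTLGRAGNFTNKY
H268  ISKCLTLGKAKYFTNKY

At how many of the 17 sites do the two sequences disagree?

Mismatches occur at site 5 (W→L), site 9 (R→K), site 11 (G→K), site 12 (N→Y).
That gives 4 mismatches out of 17 aligned sites, so the Hamming distance is 4.

4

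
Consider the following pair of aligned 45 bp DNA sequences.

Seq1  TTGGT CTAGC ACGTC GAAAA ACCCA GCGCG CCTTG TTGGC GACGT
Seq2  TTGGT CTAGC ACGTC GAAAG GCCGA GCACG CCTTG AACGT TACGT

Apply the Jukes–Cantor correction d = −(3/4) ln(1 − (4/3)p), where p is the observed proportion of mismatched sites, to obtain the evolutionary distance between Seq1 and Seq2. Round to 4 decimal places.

0.2326

Differing sites — 20:A/G; 21:A/G; 24:C/G; 28:G/A; 36:T/A; 37:T/A; 38:G/C; 40:C/T; 41:G/T.
p = 9/45 = 0.200000.
d = −0.75 · ln(1 − (4/3)·0.200000) = −0.75 · ln(0.733333) = −0.75 · (-0.310155) = 0.2326.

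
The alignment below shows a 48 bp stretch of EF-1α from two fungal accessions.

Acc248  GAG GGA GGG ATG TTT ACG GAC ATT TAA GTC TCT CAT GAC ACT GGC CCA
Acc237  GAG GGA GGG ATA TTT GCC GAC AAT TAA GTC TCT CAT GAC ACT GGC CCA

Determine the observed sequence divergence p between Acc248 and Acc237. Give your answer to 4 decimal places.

The sequences differ at positions 12 (G/A), 16 (A/G), 18 (G/C), 23 (T/A).
There are 4 differences over 48 sites, so p = 4/48 = 0.0833.

0.0833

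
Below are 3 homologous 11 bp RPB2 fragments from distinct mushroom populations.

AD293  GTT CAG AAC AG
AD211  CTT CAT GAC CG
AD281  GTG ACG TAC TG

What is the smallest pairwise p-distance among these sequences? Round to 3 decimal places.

Pairwise Hamming distances:
  AD293 vs AD211: 4
  AD293 vs AD281: 5
  AD211 vs AD281: 7
The smallest is 4 mismatches, between AD293 and AD211; p = 4/11 = 0.364.

0.364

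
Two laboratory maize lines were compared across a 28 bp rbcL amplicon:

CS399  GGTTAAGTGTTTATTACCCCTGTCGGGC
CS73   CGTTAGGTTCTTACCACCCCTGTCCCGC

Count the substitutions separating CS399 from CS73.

Differing sites — 1:G/C; 6:A/G; 9:G/T; 10:T/C; 14:T/C; 15:T/C; 25:G/C; 26:G/C.
That gives 8 mismatches out of 28 aligned sites, so the Hamming distance is 8.

8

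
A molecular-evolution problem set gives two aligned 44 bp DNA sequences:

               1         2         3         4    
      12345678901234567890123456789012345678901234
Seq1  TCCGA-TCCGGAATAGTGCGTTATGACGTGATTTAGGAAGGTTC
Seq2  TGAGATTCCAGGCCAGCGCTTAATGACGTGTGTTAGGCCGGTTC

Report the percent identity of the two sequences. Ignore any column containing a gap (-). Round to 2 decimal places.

69.77%

Excluding the 1 gap column leaves 43 comparable sites.
Mismatches occur at site 2 (C→G), site 3 (C→A), site 10 (G→A), site 12 (A→G), site 13 (A→C), site 14 (T→C), site 17 (T→C), site 20 (G→T), site 22 (T→A), site 31 (A→T), site 32 (T→G), site 38 (A→C), site 39 (A→C).
30 of the 43 comparable sites match, so the percent identity is 30/43 × 100 = 69.77%.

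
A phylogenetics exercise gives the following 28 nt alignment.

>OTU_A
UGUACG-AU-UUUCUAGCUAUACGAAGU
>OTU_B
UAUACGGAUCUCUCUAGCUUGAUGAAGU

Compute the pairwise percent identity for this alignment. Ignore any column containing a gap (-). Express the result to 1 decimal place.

Excluding the 2 gap columns leaves 26 comparable sites.
Differing sites — 2:G/A; 12:U/C; 20:A/U; 21:U/G; 23:C/U.
21 of the 26 comparable sites match, so the percent identity is 21/26 × 100 = 80.8%.

80.8%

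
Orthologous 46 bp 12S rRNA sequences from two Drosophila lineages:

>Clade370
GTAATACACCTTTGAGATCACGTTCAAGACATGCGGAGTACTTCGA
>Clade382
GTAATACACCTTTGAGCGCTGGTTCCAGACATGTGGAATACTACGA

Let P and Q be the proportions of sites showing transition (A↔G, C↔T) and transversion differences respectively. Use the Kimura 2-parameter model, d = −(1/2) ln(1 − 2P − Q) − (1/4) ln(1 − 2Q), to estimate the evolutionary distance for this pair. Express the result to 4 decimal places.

0.1981

Mismatches occur at site 17 (A/C, transversion), site 18 (T/G, transversion), site 20 (A/T, transversion), site 21 (C/G, transversion), site 26 (A/C, transversion), site 34 (C/T, transition), site 38 (G/A, transition), site 43 (T/A, transversion).
Of the 8 differences, 2 transitions and 6 transversions over 46 sites: P = 2/46 = 0.043478, Q = 6/46 = 0.130435.
d = −0.5·ln(0.782609) − 0.25·ln(0.739130) = −0.5·(-0.245122) − 0.25·(-0.302281) = 0.1981.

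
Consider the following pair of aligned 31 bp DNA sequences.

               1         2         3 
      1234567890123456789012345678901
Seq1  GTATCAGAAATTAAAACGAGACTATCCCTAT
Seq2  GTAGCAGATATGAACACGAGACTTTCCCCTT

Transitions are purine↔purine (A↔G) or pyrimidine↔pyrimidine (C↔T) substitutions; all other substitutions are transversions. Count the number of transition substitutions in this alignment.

1

Differing sites — 4:T/G (Tv); 9:A/T (Tv); 12:T/G (Tv); 15:A/C (Tv); 24:A/T (Tv); 29:T/C (Ti); 30:A/T (Tv).
Of the 7 differences, 1 transition and 6 transversions, so the answer is 1.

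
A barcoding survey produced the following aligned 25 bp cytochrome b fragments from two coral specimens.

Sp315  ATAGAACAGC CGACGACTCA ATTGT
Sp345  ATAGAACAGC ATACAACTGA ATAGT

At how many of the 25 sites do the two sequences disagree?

5

Mismatches occur at site 11 (C↔A), site 12 (G↔T), site 15 (G↔A), site 19 (C↔G), site 23 (T↔A).
That gives 5 mismatches out of 25 aligned sites, so the Hamming distance is 5.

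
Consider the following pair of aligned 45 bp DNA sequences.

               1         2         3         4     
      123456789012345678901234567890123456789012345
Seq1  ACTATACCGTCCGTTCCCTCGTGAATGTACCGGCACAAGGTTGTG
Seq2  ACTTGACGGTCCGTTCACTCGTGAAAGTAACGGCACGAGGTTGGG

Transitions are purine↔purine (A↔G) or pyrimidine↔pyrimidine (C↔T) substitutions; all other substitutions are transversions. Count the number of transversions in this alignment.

The sequences differ at positions 4 (A/T, transversion), 5 (T/G, transversion), 8 (C/G, transversion), 17 (C/A, transversion), 26 (T/A, transversion), 30 (C/A, transversion), 37 (A/G, transition), 44 (T/G, transversion).
Of the 8 differences, 1 transition and 7 transversions, so the answer is 7.

7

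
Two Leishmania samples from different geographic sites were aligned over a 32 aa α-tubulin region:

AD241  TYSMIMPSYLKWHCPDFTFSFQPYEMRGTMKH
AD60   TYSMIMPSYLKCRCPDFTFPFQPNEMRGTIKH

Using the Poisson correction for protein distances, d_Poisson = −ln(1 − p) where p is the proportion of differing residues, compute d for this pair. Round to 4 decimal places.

0.1699

Differing sites — 12:W/C; 13:H/R; 20:S/P; 24:Y/N; 30:M/I.
p = 5/32 = 0.156250.
d = −ln(1 − 0.156250) = −ln(0.843750) = 0.1699.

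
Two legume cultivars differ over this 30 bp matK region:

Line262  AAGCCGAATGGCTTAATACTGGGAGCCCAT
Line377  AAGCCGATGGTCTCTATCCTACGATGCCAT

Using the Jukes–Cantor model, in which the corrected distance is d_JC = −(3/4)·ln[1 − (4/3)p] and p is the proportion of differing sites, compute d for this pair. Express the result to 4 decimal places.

0.4408

Mismatches occur at site 8 (A↔T), site 9 (T↔G), site 11 (G↔T), site 14 (T↔C), site 15 (A↔T), site 18 (A↔C), site 21 (G↔A), site 22 (G↔C), site 25 (G↔T), site 26 (C↔G).
p = 10/30 = 0.333333.
d = −0.75 · ln(1 − (4/3)·0.333333) = −0.75 · ln(0.555556) = −0.75 · (-0.587786) = 0.4408.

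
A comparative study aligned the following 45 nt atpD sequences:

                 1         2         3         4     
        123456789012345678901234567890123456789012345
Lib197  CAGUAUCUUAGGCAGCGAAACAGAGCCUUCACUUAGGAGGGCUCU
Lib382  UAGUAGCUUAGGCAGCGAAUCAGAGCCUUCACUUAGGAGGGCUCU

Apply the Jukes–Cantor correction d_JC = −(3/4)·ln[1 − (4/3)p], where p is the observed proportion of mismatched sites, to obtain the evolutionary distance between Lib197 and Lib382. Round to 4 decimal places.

Differing sites — 1:C/U; 6:U/G; 20:A/U.
p = 3/45 = 0.066667.
d = −0.75 · ln(1 − (4/3)·0.066667) = −0.75 · ln(0.911111) = −0.75 · (-0.093091) = 0.0698.

0.0698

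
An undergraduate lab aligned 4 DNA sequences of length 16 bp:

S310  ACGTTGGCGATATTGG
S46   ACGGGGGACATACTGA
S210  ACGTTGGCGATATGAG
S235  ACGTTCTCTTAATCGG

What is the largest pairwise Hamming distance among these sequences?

Pairwise Hamming distances:
  S310 vs S46: 6
  S310 vs S210: 2
  S310 vs S235: 6
  S46 vs S210: 8
  S46 vs S235: 11
  S210 vs S235: 7
The largest is 11, between S46 and S235.

11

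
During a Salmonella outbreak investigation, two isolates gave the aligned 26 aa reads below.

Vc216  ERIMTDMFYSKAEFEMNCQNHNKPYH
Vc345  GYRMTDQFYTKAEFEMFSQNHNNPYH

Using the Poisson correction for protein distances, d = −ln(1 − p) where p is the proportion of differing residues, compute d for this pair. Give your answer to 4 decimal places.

Mismatches occur at site 1 (E→G), site 2 (R→Y), site 3 (I→R), site 7 (M→Q), site 10 (S→T), site 17 (N→F), site 18 (C→S), site 23 (K→N).
p = 8/26 = 0.307692.
d = −ln(1 − 0.307692) = −ln(0.692308) = 0.3677.

0.3677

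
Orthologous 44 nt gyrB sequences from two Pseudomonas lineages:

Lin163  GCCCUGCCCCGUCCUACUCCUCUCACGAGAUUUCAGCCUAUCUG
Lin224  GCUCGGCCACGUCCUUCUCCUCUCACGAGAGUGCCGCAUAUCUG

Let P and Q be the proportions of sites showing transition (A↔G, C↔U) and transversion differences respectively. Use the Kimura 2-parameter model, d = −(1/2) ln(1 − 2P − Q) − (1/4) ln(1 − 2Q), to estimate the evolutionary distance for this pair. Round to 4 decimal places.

0.2102

Mismatches occur at site 3 (C→U, transition), site 5 (U→G, transversion), site 9 (C→A, transversion), site 16 (A→U, transversion), site 31 (U→G, transversion), site 33 (U→G, transversion), site 35 (A→C, transversion), site 38 (C→A, transversion).
Of the 8 differences, 1 transition and 7 transversions over 44 sites: P = 1/44 = 0.022727, Q = 7/44 = 0.159091.
d = −0.5·ln(0.795455) − 0.25·ln(0.681818) = −0.5·(-0.228841) − 0.25·(-0.382993) = 0.2102.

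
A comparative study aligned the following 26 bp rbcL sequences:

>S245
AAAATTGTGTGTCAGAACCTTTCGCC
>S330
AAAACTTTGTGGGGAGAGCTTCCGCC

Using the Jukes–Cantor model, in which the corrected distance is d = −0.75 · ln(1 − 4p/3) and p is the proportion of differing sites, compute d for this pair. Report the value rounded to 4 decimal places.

The sequences differ at positions 5 (T/C), 7 (G/T), 12 (T/G), 13 (C/G), 14 (A/G), 15 (G/A), 16 (A/G), 18 (C/G), 22 (T/C).
p = 9/26 = 0.346154.
d = −0.75 · ln(1 − (4/3)·0.346154) = −0.75 · ln(0.538461) = −0.75 · (-0.619040) = 0.4643.

0.4643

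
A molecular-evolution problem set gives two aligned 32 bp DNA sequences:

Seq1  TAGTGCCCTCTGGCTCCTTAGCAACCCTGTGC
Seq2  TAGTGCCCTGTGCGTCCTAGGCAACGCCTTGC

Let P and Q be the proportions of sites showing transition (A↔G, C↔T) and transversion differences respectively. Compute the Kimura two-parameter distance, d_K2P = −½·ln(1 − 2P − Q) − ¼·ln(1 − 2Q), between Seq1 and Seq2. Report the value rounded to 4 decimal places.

Mismatches occur at site 10 (C→G, transversion), site 13 (G→C, transversion), site 14 (C→G, transversion), site 19 (T→A, transversion), site 20 (A→G, transition), site 26 (C→G, transversion), site 28 (T→C, transition), site 29 (G→T, transversion).
Of the 8 differences, 2 transitions and 6 transversions over 32 sites: P = 2/32 = 0.062500, Q = 6/32 = 0.187500.
d = −0.5·ln(0.687500) − 0.25·ln(0.625000) = −0.5·(-0.374693) − 0.25·(-0.470004) = 0.3048.

0.3048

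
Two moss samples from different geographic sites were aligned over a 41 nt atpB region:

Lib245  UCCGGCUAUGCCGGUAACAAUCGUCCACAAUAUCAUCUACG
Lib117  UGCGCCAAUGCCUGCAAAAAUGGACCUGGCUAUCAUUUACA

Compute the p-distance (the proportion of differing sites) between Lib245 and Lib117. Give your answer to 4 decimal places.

Differing sites — 2:C/G; 5:G/C; 7:U/A; 13:G/U; 15:U/C; 18:C/A; 22:C/G; 24:U/A; 27:A/U; 28:C/G; 29:A/G; 30:A/C; 37:C/U; 41:G/A.
There are 14 differences over 41 sites, so p = 14/41 = 0.3415.

0.3415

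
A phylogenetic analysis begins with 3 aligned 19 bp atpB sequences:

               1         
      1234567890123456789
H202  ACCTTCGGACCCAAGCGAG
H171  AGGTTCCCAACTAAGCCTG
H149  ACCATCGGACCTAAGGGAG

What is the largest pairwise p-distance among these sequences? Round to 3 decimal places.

Pairwise Hamming distances:
  H202 vs H171: 8
  H202 vs H149: 3
  H171 vs H149: 9
The largest is 9 mismatches, between H171 and H149; p = 9/19 = 0.474.

0.474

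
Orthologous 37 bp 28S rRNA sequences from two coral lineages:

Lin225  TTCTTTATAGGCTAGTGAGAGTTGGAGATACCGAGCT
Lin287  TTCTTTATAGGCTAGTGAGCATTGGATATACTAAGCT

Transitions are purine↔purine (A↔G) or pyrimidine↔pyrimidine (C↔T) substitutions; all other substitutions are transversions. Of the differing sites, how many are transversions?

2

The sequences differ at positions 20 (A/C, transversion), 21 (G/A, transition), 27 (G/T, transversion), 32 (C/T, transition), 33 (G/A, transition).
Of the 5 differences, 3 transitions and 2 transversions, so the answer is 2.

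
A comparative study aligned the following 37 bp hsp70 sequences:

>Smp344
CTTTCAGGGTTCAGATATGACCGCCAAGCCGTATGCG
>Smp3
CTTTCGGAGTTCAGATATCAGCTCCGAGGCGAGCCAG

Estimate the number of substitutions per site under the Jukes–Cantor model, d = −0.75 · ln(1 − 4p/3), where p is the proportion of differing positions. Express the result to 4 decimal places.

0.4248

The sequences differ at positions 6 (A/G), 8 (G/A), 19 (G/C), 21 (C/G), 23 (G/T), 26 (A/G), 29 (C/G), 32 (T/A), 33 (A/G), 34 (T/C), 35 (G/C), 36 (C/A).
p = 12/37 = 0.324324.
d = −0.75 · ln(1 − (4/3)·0.324324) = −0.75 · ln(0.567568) = −0.75 · (-0.566395) = 0.4248.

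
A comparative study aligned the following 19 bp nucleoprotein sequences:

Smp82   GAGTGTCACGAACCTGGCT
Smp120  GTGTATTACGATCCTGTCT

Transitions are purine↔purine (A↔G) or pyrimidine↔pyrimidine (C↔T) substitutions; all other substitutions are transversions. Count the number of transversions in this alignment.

3

The sequences differ at positions 2 (A/T, transversion), 5 (G/A, transition), 7 (C/T, transition), 12 (A/T, transversion), 17 (G/T, transversion).
Of the 5 differences, 2 transitions and 3 transversions, so the answer is 3.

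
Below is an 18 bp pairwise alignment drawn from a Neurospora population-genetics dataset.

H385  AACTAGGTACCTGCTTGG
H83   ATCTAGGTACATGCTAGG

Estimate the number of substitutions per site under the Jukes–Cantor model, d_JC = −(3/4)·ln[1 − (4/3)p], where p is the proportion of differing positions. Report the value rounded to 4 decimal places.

0.1885

Differing sites — 2:A/T; 11:C/A; 16:T/A.
p = 3/18 = 0.166667.
d = −0.75 · ln(1 − (4/3)·0.166667) = −0.75 · ln(0.777777) = −0.75 · (-0.251315) = 0.1885.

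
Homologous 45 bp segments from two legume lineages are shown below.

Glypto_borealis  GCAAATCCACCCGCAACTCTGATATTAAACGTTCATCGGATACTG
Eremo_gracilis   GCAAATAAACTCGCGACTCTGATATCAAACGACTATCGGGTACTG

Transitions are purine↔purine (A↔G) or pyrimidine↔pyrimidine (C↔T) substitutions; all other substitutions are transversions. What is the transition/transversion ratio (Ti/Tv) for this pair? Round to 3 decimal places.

Differing sites — 7:C/A (Tv); 8:C/A (Tv); 11:C/T (Ti); 15:A/G (Ti); 26:T/C (Ti); 32:T/A (Tv); 33:T/C (Ti); 34:C/T (Ti); 40:A/G (Ti).
Of the 9 differences, 6 transitions and 3 transversions, so Ti/Tv = 6/3 = 2.000.

2.000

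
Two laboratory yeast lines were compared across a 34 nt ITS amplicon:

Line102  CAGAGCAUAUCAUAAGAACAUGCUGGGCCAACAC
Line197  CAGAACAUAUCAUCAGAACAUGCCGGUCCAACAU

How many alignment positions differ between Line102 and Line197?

Differing sites — 5:G/A; 14:A/C; 24:U/C; 27:G/U; 34:C/U.
That gives 5 mismatches out of 34 aligned sites, so the Hamming distance is 5.

5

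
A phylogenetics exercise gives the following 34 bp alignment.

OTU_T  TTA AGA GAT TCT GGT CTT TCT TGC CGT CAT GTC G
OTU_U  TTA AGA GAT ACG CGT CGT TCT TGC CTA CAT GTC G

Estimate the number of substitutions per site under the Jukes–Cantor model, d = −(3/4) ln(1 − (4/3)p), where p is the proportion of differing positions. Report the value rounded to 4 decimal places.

0.2012

Mismatches occur at site 10 (T↔A), site 12 (T↔G), site 13 (G↔C), site 17 (T↔G), site 26 (G↔T), site 27 (T↔A).
p = 6/34 = 0.176471.
d = −0.75 · ln(1 − (4/3)·0.176471) = −0.75 · ln(0.764705) = −0.75 · (-0.268265) = 0.2012.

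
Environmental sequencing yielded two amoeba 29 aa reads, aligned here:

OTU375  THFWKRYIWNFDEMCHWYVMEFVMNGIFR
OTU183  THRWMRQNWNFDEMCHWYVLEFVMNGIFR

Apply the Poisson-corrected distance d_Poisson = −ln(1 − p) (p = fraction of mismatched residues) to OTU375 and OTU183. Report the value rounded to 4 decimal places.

Differing sites — 3:F/R; 5:K/M; 7:Y/Q; 8:I/N; 20:M/L.
p = 5/29 = 0.172414.
d = −ln(1 − 0.172414) = −ln(0.827586) = 0.1892.

0.1892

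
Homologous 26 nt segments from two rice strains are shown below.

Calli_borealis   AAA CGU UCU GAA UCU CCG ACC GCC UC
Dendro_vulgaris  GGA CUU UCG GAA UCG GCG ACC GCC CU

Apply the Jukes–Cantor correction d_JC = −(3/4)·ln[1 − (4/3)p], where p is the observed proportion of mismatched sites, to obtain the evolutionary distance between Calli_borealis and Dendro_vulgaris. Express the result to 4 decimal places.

0.3961

Differing sites — 1:A/G; 2:A/G; 5:G/U; 9:U/G; 15:U/G; 16:C/G; 25:U/C; 26:C/U.
p = 8/26 = 0.307692.
d = −0.75 · ln(1 − (4/3)·0.307692) = −0.75 · ln(0.589744) = −0.75 · (-0.528067) = 0.3961.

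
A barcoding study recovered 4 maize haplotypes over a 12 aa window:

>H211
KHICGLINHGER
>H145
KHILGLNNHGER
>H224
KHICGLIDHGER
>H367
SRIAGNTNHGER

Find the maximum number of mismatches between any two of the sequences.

6

Pairwise Hamming distances:
  H211 vs H145: 2
  H211 vs H224: 1
  H211 vs H367: 5
  H145 vs H224: 3
  H145 vs H367: 5
  H224 vs H367: 6
The largest is 6, between H224 and H367.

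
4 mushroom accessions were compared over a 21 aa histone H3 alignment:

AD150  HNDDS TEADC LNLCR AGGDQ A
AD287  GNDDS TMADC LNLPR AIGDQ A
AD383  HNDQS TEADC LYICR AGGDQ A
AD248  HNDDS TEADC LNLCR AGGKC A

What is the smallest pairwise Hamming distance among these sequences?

Pairwise Hamming distances:
  AD150 vs AD287: 4
  AD150 vs AD383: 3
  AD150 vs AD248: 2
  AD287 vs AD383: 7
  AD287 vs AD248: 6
  AD383 vs AD248: 5
The smallest is 2, between AD150 and AD248.

2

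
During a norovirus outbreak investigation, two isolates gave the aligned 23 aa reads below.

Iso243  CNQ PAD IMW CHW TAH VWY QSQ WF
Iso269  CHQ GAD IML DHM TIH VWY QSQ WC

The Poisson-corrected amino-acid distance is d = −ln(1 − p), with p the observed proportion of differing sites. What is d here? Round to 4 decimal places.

Differing sites — 2:N/H; 4:P/G; 9:W/L; 10:C/D; 12:W/M; 14:A/I; 23:F/C.
p = 7/23 = 0.304348.
d = −ln(1 − 0.304348) = −ln(0.695652) = 0.3629.

0.3629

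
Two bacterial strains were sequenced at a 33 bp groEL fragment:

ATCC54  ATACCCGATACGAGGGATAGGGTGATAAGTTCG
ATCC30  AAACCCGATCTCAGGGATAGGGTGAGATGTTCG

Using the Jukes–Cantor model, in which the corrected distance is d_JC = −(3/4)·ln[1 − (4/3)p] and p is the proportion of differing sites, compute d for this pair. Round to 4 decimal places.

0.2082

Differing sites — 2:T/A; 10:A/C; 11:C/T; 12:G/C; 26:T/G; 28:A/T.
p = 6/33 = 0.181818.
d = −0.75 · ln(1 − (4/3)·0.181818) = −0.75 · ln(0.757576) = −0.75 · (-0.277631) = 0.2082.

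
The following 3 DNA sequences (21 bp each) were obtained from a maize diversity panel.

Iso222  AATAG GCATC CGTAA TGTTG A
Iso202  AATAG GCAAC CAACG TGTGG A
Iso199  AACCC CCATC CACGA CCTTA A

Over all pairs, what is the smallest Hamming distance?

6

Pairwise Hamming distances:
  Iso222 vs Iso202: 6
  Iso222 vs Iso199: 10
  Iso202 vs Iso199: 12
The smallest is 6, between Iso222 and Iso202.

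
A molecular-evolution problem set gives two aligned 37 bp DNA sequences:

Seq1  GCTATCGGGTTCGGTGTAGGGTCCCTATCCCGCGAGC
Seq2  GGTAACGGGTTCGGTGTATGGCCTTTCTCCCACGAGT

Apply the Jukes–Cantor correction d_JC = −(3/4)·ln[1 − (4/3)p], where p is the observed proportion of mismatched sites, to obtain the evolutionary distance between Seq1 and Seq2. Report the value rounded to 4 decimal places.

Differing sites — 2:C/G; 5:T/A; 19:G/T; 22:T/C; 24:C/T; 25:C/T; 27:A/C; 32:G/A; 37:C/T.
p = 9/37 = 0.243243.
d = −0.75 · ln(1 − (4/3)·0.243243) = −0.75 · ln(0.675676) = −0.75 · (-0.392042) = 0.2940.

0.2940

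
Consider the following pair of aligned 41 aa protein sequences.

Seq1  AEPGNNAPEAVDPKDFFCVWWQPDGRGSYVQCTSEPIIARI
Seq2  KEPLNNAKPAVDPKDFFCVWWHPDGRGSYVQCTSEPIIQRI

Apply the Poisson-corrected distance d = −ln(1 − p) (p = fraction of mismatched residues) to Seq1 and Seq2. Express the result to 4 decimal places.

Mismatches occur at site 1 (A→K), site 4 (G→L), site 8 (P→K), site 9 (E→P), site 22 (Q→H), site 39 (A→Q).
p = 6/41 = 0.146341.
d = −ln(1 − 0.146341) = −ln(0.853659) = 0.1582.

0.1582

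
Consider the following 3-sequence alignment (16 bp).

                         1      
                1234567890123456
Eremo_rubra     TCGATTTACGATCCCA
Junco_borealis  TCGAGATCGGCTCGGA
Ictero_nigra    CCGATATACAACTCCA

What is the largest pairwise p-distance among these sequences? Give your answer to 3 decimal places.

0.625

Pairwise Hamming distances:
  Eremo_rubra vs Junco_borealis: 7
  Eremo_rubra vs Ictero_nigra: 5
  Junco_borealis vs Ictero_nigra: 10
The largest is 10 mismatches, between Junco_borealis and Ictero_nigra; p = 10/16 = 0.625.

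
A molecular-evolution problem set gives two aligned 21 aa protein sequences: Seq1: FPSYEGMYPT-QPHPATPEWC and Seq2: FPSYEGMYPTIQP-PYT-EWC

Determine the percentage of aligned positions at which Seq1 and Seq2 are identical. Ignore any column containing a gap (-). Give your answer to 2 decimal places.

Excluding the 3 gap columns leaves 18 comparable sites.
A single mismatch occurs at site 16 (A↔Y).
17 of the 18 comparable sites match, so the percent identity is 17/18 × 100 = 94.44%.

94.44%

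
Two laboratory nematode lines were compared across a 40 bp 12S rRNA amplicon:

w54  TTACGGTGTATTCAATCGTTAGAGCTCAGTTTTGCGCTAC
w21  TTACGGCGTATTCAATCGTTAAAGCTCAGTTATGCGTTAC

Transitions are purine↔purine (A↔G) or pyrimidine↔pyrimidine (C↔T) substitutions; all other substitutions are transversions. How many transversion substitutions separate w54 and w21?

The sequences differ at positions 7 (T/C, transition), 22 (G/A, transition), 32 (T/A, transversion), 37 (C/T, transition).
Of the 4 differences, 3 transitions and 1 transversion, so the answer is 1.

1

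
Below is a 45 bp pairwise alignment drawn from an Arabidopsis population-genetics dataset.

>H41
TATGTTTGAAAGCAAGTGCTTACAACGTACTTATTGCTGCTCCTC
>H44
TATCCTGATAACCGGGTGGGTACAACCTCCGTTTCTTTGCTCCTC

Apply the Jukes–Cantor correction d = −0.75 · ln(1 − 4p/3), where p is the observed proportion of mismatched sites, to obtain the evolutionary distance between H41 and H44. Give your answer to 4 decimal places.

The sequences differ at positions 4 (G/C), 5 (T/C), 7 (T/G), 8 (G/A), 9 (A/T), 12 (G/C), 14 (A/G), 15 (A/G), 19 (C/G), 20 (T/G), 27 (G/C), 29 (A/C), 31 (T/G), 33 (A/T), 35 (T/C), 36 (G/T), 37 (C/T).
p = 17/45 = 0.377778.
d = −0.75 · ln(1 − (4/3)·0.377778) = −0.75 · ln(0.496296) = −0.75 · (-0.700583) = 0.5254.

0.5254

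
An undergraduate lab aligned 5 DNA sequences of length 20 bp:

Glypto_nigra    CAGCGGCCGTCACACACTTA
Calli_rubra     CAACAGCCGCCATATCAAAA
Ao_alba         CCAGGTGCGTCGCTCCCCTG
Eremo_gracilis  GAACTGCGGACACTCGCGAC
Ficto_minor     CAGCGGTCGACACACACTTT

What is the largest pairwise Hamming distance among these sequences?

Pairwise Hamming distances:
  Glypto_nigra vs Calli_rubra: 9
  Glypto_nigra vs Ao_alba: 10
  Glypto_nigra vs Eremo_gracilis: 10
  Glypto_nigra vs Ficto_minor: 3
  Calli_rubra vs Ao_alba: 14
  Calli_rubra vs Eremo_gracilis: 11
  Calli_rubra vs Ficto_minor: 11
  Ao_alba vs Eremo_gracilis: 13
  Ao_alba vs Ficto_minor: 11
  Eremo_gracilis vs Ficto_minor: 10
The largest is 14, between Calli_rubra and Ao_alba.

14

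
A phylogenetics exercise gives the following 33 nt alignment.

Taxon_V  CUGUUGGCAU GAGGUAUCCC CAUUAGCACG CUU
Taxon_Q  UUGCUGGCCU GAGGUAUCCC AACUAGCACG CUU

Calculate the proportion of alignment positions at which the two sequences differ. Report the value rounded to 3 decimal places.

Mismatches occur at site 1 (C→U), site 4 (U→C), site 9 (A→C), site 21 (C→A), site 23 (U→C).
There are 5 differences over 33 sites, so p = 5/33 = 0.152.

0.152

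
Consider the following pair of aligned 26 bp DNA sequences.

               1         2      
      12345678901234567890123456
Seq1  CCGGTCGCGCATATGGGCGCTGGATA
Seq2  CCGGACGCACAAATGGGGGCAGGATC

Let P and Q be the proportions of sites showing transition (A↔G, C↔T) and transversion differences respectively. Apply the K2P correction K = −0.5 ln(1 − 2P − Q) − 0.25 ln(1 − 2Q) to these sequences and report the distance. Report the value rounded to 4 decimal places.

0.2782

The sequences differ at positions 5 (T/A, transversion), 9 (G/A, transition), 12 (T/A, transversion), 18 (C/G, transversion), 21 (T/A, transversion), 26 (A/C, transversion).
Of the 6 differences, 1 transition and 5 transversions over 26 sites: P = 1/26 = 0.038462, Q = 5/26 = 0.192308.
d = −0.5·ln(0.730768) − 0.25·ln(0.615384) = −0.5·(-0.313659) − 0.25·(-0.485509) = 0.2782.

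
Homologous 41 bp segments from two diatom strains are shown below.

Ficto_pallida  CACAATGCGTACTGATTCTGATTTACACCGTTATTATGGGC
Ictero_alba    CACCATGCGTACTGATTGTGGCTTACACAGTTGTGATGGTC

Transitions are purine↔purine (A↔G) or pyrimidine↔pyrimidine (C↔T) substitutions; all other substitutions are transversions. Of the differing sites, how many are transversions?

Mismatches occur at site 4 (A/C, transversion), site 18 (C/G, transversion), site 21 (A/G, transition), site 22 (T/C, transition), site 29 (C/A, transversion), site 33 (A/G, transition), site 35 (T/G, transversion), site 40 (G/T, transversion).
Of the 8 differences, 3 transitions and 5 transversions, so the answer is 5.

5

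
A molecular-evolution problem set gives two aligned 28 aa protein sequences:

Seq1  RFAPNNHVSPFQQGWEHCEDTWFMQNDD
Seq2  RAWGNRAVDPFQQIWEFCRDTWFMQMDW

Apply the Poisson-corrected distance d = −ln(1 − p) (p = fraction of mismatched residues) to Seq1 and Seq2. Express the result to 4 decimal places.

0.4990

Differing sites — 2:F/A; 3:A/W; 4:P/G; 6:N/R; 7:H/A; 9:S/D; 14:G/I; 17:H/F; 19:E/R; 26:N/M; 28:D/W.
p = 11/28 = 0.392857.
d = −ln(1 − 0.392857) = −ln(0.607143) = 0.4990.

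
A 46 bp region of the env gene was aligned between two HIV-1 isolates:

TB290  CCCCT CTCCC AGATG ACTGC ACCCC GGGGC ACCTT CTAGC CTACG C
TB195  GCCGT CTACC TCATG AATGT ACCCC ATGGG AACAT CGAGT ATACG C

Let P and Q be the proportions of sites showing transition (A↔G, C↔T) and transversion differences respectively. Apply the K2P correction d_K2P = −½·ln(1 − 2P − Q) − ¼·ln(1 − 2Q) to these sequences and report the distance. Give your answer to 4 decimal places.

0.4326

Mismatches occur at site 1 (C↔G, transversion), site 4 (C↔G, transversion), site 8 (C↔A, transversion), site 11 (A↔T, transversion), site 12 (G↔C, transversion), site 17 (C↔A, transversion), site 20 (C↔T, transition), site 26 (G↔A, transition), site 27 (G↔T, transversion), site 30 (C↔G, transversion), site 32 (C↔A, transversion), site 34 (T↔A, transversion), site 37 (T↔G, transversion), site 40 (C↔T, transition), site 41 (C↔A, transversion).
Of the 15 differences, 3 transitions and 12 transversions over 46 sites: P = 3/46 = 0.065217, Q = 12/46 = 0.260870.
d = −0.5·ln(0.608696) − 0.25·ln(0.478260) = −0.5·(-0.496436) − 0.25·(-0.737601) = 0.4326.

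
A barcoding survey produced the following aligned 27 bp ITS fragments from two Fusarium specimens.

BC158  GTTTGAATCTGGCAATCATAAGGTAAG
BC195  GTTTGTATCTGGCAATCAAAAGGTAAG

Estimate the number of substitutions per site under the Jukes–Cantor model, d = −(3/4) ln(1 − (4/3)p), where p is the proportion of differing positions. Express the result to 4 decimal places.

The sequences differ at positions 6 (A/T), 19 (T/A).
p = 2/27 = 0.074074.
d = −0.75 · ln(1 − (4/3)·0.074074) = −0.75 · ln(0.901235) = −0.75 · (-0.103989) = 0.0780.

0.0780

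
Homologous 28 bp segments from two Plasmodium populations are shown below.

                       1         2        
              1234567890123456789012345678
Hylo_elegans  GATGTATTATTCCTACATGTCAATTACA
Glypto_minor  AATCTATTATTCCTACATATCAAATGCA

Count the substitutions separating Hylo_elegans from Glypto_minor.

Mismatches occur at site 1 (G/A), site 4 (G/C), site 19 (G/A), site 24 (T/A), site 26 (A/G).
That gives 5 mismatches out of 28 aligned sites, so the Hamming distance is 5.

5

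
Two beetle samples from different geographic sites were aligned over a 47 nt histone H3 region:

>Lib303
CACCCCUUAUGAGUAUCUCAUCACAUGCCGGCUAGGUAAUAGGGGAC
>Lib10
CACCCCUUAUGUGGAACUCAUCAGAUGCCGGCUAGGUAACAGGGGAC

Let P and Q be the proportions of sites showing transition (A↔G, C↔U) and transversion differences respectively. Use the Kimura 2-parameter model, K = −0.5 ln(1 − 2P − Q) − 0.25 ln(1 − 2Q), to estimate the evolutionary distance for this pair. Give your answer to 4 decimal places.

0.1149

The sequences differ at positions 12 (A/U, transversion), 14 (U/G, transversion), 16 (U/A, transversion), 24 (C/G, transversion), 40 (U/C, transition).
Of the 5 differences, 1 transition and 4 transversions over 47 sites: P = 1/47 = 0.021277, Q = 4/47 = 0.085106.
d = −0.5·ln(0.872340) − 0.25·ln(0.829788) = −0.5·(-0.136576) − 0.25·(-0.186585) = 0.1149.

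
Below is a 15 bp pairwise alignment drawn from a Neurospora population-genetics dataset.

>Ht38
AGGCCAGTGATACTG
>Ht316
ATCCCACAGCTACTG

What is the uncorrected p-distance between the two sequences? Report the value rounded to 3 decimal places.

Mismatches occur at site 2 (G/T), site 3 (G/C), site 7 (G/C), site 8 (T/A), site 10 (A/C).
There are 5 differences over 15 sites, so p = 5/15 = 0.333.

0.333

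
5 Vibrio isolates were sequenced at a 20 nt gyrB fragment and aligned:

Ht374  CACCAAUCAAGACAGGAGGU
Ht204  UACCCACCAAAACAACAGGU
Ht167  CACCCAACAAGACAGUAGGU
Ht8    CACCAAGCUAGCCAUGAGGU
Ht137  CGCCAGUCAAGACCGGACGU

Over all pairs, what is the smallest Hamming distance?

3

Pairwise Hamming distances:
  Ht374 vs Ht204: 6
  Ht374 vs Ht167: 3
  Ht374 vs Ht8: 4
  Ht374 vs Ht137: 4
  Ht204 vs Ht167: 5
  Ht204 vs Ht8: 8
  Ht204 vs Ht137: 10
  Ht167 vs Ht8: 6
  Ht167 vs Ht137: 7
  Ht8 vs Ht137: 8
The smallest is 3, between Ht374 and Ht167.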